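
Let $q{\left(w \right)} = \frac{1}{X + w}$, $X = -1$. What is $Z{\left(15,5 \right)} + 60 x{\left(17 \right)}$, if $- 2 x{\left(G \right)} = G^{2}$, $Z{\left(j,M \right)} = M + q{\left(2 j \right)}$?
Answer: $- \frac{251284}{29} \approx -8665.0$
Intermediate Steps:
$q{\left(w \right)} = \frac{1}{-1 + w}$
$Z{\left(j,M \right)} = M + \frac{1}{-1 + 2 j}$
$x{\left(G \right)} = - \frac{G^{2}}{2}$
$Z{\left(15,5 \right)} + 60 x{\left(17 \right)} = \left(5 + \frac{1}{-1 + 2 \cdot 15}\right) + 60 \left(- \frac{17^{2}}{2}\right) = \left(5 + \frac{1}{-1 + 30}\right) + 60 \left(\left(- \frac{1}{2}\right) 289\right) = \left(5 + \frac{1}{29}\right) + 60 \left(- \frac{289}{2}\right) = \left(5 + \frac{1}{29}\right) - 8670 = \frac{146}{29} - 8670 = - \frac{251284}{29}$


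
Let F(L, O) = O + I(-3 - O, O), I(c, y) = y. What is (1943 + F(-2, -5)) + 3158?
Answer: 5091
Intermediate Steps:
F(L, O) = 2*O (F(L, O) = O + O = 2*O)
(1943 + F(-2, -5)) + 3158 = (1943 + 2*(-5)) + 3158 = (1943 - 10) + 3158 = 1933 + 3158 = 5091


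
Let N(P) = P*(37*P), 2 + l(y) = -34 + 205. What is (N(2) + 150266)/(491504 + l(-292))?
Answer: 50138/163891 ≈ 0.30592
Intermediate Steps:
l(y) = 169 (l(y) = -2 + (-34 + 205) = -2 + 171 = 169)
N(P) = 37*P²
(N(2) + 150266)/(491504 + l(-292)) = (37*2² + 150266)/(491504 + 169) = (37*4 + 150266)/491673 = (148 + 150266)*(1/491673) = 150414*(1/491673) = 50138/163891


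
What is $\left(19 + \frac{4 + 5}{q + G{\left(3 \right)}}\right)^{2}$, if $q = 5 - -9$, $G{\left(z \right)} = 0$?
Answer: $\frac{75625}{196} \approx 385.84$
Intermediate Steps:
$q = 14$ ($q = 5 + 9 = 14$)
$\left(19 + \frac{4 + 5}{q + G{\left(3 \right)}}\right)^{2} = \left(19 + \frac{4 + 5}{14 + 0}\right)^{2} = \left(19 + \frac{9}{14}\right)^{2} = \left(\frac{275}{14}\right)^{2} = \frac{75625}{196}$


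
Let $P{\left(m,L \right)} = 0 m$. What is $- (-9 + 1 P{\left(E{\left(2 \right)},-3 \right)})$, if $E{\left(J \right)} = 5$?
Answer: $9$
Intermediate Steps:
$P{\left(m,L \right)} = 0$
$- (-9 + 1 P{\left(E{\left(2 \right)},-3 \right)}) = - (-9 + 1 \cdot 0) = - (-9 + 0) = \left(-1\right) \left(-9\right) = 9$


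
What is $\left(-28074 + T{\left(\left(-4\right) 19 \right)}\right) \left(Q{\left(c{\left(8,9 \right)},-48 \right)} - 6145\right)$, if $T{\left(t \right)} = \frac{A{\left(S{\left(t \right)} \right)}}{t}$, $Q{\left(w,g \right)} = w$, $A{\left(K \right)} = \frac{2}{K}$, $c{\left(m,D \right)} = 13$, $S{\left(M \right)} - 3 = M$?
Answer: $\frac{3270845550}{19} \approx 1.7215 \cdot 10^{8}$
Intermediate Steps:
$S{\left(M \right)} = 3 + M$
$T{\left(t \right)} = \frac{2}{t \left(3 + t\right)}$ ($T{\left(t \right)} = \frac{2 \frac{1}{3 + t}}{t} = \frac{2}{t \left(3 + t\right)}$)
$\left(-28074 + T{\left(\left(-4\right) 19 \right)}\right) \left(Q{\left(c{\left(8,9 \right)},-48 \right)} - 6145\right) = \left(-28074 + \frac{2}{\left(-4\right) 19 \left(3 - 76\right)}\right) \left(13 - 6145\right) = \left(-28074 + \frac{2}{\left(-76\right) \left(3 - 76\right)}\right) \left(-6132\right) = \left(-28074 + 2 \left(- \frac{1}{76}\right) \frac{1}{-73}\right) \left(-6132\right) = \left(-28074 + 2 \left(- \frac{1}{76}\right) \left(- \frac{1}{73}\right)\right) \left(-6132\right) = \left(-28074 + \frac{1}{2774}\right) \left(-6132\right) = \left(- \frac{77877275}{2774}\right) \left(-6132\right) = \frac{3270845550}{19}$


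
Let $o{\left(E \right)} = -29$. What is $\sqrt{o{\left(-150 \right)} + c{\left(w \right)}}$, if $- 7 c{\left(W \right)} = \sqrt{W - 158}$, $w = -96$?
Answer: $\frac{\sqrt{-1421 - 7 i \sqrt{254}}}{7} \approx 0.21123 - 5.3893 i$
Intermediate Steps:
$c{\left(W \right)} = - \frac{\sqrt{-158 + W}}{7}$ ($c{\left(W \right)} = - \frac{\sqrt{W - 158}}{7} = - \frac{\sqrt{-158 + W}}{7}$)
$\sqrt{o{\left(-150 \right)} + c{\left(w \right)}} = \sqrt{-29 - \frac{\sqrt{-158 - 96}}{7}} = \sqrt{-29 - \frac{\sqrt{-254}}{7}} = \sqrt{-29 - \frac{i \sqrt{254}}{7}}$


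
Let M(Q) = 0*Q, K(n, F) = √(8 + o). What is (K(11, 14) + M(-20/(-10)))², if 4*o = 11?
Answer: 43/4 ≈ 10.750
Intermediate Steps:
o = 11/4 (o = (¼)*11 = 11/4 ≈ 2.7500)
K(n, F) = √43/2 (K(n, F) = √(8 + 11/4) = √(43/4) = √43/2)
M(Q) = 0
(K(11, 14) + M(-20/(-10)))² = (√43/2 + 0)² = (√43/2)² = 43/4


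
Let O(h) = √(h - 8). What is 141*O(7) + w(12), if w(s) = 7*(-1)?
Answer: -7 + 141*I ≈ -7.0 + 141.0*I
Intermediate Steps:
w(s) = -7
O(h) = √(-8 + h)
141*O(7) + w(12) = 141*√(-8 + 7) - 7 = 141*√(-1) - 7 = 141*I - 7 = -7 + 141*I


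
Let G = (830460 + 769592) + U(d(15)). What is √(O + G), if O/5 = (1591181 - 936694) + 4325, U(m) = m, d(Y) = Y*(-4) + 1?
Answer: √4894053 ≈ 2212.3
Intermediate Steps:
d(Y) = 1 - 4*Y (d(Y) = -4*Y + 1 = 1 - 4*Y)
O = 3294060 (O = 5*((1591181 - 936694) + 4325) = 5*(654487 + 4325) = 5*658812 = 3294060)
G = 1599993 (G = (830460 + 769592) + (1 - 4*15) = 1600052 + (1 - 60) = 1600052 - 59 = 1599993)
√(O + G) = √(3294060 + 1599993) = √4894053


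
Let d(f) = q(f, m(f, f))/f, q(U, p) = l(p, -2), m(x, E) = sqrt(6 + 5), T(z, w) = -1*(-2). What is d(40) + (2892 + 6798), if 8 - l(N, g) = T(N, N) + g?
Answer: 48451/5 ≈ 9690.2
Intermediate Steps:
T(z, w) = 2
l(N, g) = 6 - g (l(N, g) = 8 - (2 + g) = 8 + (-2 - g) = 6 - g)
m(x, E) = sqrt(11)
q(U, p) = 8 (q(U, p) = 6 - 1*(-2) = 6 + 2 = 8)
d(f) = 8/f
d(40) + (2892 + 6798) = 8/40 + (2892 + 6798) = 8*(1/40) + 9690 = 1/5 + 9690 = 48451/5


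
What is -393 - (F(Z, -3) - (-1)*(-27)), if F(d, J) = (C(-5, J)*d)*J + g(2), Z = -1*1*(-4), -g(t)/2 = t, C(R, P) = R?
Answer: -422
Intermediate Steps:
g(t) = -2*t
Z = 4 (Z = -1*(-4) = 4)
F(d, J) = -4 - 5*J*d (F(d, J) = (-5*d)*J - 2*2 = -5*J*d - 4 = -4 - 5*J*d)
-393 - (F(Z, -3) - (-1)*(-27)) = -393 - ((-4 - 5*(-3)*4) - (-1)*(-27)) = -393 - ((-4 + 60) - 1*27) = -393 - (56 - 27) = -393 - 1*29 = -393 - 29 = -422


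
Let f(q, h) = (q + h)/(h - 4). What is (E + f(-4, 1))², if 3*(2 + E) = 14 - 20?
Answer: 9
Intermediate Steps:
E = -4 (E = -2 + (14 - 20)/3 = -2 + (⅓)*(-6) = -2 - 2 = -4)
f(q, h) = (h + q)/(-4 + h)
(E + f(-4, 1))² = (-4 + (1 - 4)/(-4 + 1))² = (-4 - 3/(-3))² = (-4 - ⅓*(-3))² = (-4 + 1)² = (-3)² = 9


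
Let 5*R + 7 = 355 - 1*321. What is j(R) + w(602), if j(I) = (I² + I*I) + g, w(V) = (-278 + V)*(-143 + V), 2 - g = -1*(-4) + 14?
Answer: 3718958/25 ≈ 1.4876e+5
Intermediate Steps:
g = -16 (g = 2 - (-1*(-4) + 14) = 2 - (4 + 14) = 2 - 1*18 = 2 - 18 = -16)
R = 27/5 (R = -7/5 + (355 - 1*321)/5 = -7/5 + (355 - 321)/5 = -7/5 + (⅕)*34 = -7/5 + 34/5 = 27/5 ≈ 5.4000)
j(I) = -16 + 2*I² (j(I) = (I² + I*I) - 16 = (I² + I²) - 16 = 2*I² - 16 = -16 + 2*I²)
j(R) + w(602) = (-16 + 2*(27/5)²) + (39754 + 602² - 421*602) = (-16 + 2*(729/25)) + (39754 + 362404 - 253442) = (-16 + 1458/25) + 148716 = 1058/25 + 148716 = 3718958/25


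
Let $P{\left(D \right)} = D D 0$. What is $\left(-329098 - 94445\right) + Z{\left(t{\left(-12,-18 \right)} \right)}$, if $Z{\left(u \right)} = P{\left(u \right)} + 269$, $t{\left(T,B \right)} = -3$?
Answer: $-423274$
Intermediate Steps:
$P{\left(D \right)} = 0$ ($P{\left(D \right)} = D^{2} \cdot 0 = 0$)
$Z{\left(u \right)} = 269$ ($Z{\left(u \right)} = 0 + 269 = 269$)
$\left(-329098 - 94445\right) + Z{\left(t{\left(-12,-18 \right)} \right)} = \left(-329098 - 94445\right) + 269 = -423543 + 269 = -423274$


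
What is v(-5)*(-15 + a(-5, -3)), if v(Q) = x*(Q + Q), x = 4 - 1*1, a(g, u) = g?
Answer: 600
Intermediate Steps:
x = 3 (x = 4 - 1 = 3)
v(Q) = 6*Q (v(Q) = 3*(Q + Q) = 3*(2*Q) = 6*Q)
v(-5)*(-15 + a(-5, -3)) = (6*(-5))*(-15 - 5) = -30*(-20) = 600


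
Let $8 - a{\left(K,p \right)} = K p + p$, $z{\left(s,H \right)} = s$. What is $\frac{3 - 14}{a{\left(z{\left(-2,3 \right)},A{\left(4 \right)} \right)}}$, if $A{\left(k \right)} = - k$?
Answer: $- \frac{11}{4} \approx -2.75$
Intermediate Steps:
$a{\left(K,p \right)} = 8 - p - K p$ ($a{\left(K,p \right)} = 8 - \left(K p + p\right) = 8 - \left(p + K p\right) = 8 - p - K p$)
$\frac{3 - 14}{a{\left(z{\left(-2,3 \right)},A{\left(4 \right)} \right)}} = \frac{3 - 14}{8 - \left(-1\right) 4 - - 2 \left(\left(-1\right) 4\right)} = \frac{1}{8 - -4 - \left(-2\right) \left(-4\right)} \left(-11\right) = \frac{1}{8 + 4 - 8} \left(-11\right) = \frac{1}{4} \left(-11\right) = - \frac{11}{4}$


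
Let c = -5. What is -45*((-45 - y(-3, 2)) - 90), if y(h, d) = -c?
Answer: 6300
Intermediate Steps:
y(h, d) = 5 (y(h, d) = -1*(-5) = 5)
-45*((-45 - y(-3, 2)) - 90) = -45*((-45 - 1*5) - 90) = -45*((-45 - 5) - 90) = -45*(-50 - 90) = -45*(-140) = 6300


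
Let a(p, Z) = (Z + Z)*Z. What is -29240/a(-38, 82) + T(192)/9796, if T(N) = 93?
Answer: -1149937/531196 ≈ -2.1648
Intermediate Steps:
a(p, Z) = 2*Z² (a(p, Z) = (2*Z)*Z = 2*Z²)
-29240/a(-38, 82) + T(192)/9796 = -29240/(2*82²) + 93/9796 = -29240/(2*6724) + 93*(1/9796) = -29240/13448 + 3/316 = -29240*1/13448 + 3/316 = -3655/1681 + 3/316 = -1149937/531196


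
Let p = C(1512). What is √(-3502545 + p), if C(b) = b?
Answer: I*√3501033 ≈ 1871.1*I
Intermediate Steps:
p = 1512
√(-3502545 + p) = √(-3502545 + 1512) = √(-3501033) = I*√3501033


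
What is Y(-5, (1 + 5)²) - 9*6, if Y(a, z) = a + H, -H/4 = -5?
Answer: -39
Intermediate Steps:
H = 20 (H = -4*(-5) = 20)
Y(a, z) = 20 + a (Y(a, z) = a + 20 = 20 + a)
Y(-5, (1 + 5)²) - 9*6 = (20 - 5) - 9*6 = 15 - 54 = -39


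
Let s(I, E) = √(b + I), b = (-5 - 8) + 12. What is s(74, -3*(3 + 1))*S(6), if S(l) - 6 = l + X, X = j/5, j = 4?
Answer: 64*√73/5 ≈ 109.36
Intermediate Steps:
X = ⅘ (X = 4/5 = 4*(⅕) = ⅘ ≈ 0.80000)
b = -1 (b = -13 + 12 = -1)
s(I, E) = √(-1 + I)
S(l) = 34/5 + l (S(l) = 6 + (l + ⅘) = 6 + (⅘ + l) = 34/5 + l)
s(74, -3*(3 + 1))*S(6) = √(-1 + 74)*(34/5 + 6) = √73*(64/5) = 64*√73/5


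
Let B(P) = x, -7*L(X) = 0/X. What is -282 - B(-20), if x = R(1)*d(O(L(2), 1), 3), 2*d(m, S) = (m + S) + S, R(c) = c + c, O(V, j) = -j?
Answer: -287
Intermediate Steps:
L(X) = 0 (L(X) = -0/X = -1/7*0 = 0)
R(c) = 2*c
d(m, S) = S + m/2 (d(m, S) = ((m + S) + S)/2 = ((S + m) + S)/2 = (m + 2*S)/2 = S + m/2)
x = 5 (x = (2*1)*(3 + (-1*1)/2) = 2*(3 + (1/2)*(-1)) = 2*(3 - 1/2) = 2*(5/2) = 5)
B(P) = 5
-282 - B(-20) = -282 - 1*5 = -282 - 5 = -287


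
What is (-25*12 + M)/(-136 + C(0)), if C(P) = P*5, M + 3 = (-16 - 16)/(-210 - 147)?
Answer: 108139/48552 ≈ 2.2273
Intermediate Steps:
M = -1039/357 (M = -3 + (-16 - 16)/(-210 - 147) = -3 - 32/(-357) = -3 - 32*(-1/357) = -3 + 32/357 = -1039/357 ≈ -2.9104)
C(P) = 5*P
(-25*12 + M)/(-136 + C(0)) = (-25*12 - 1039/357)/(-136 + 5*0) = (-300 - 1039/357)/(-136 + 0) = -108139/357/(-136) = -108139/357*(-1/136) = 108139/48552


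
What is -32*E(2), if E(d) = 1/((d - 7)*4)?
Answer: 8/5 ≈ 1.6000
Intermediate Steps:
E(d) = 1/(4*(-7 + d)) (E(d) = (1/4)/(-7 + d) = 1/(4*(-7 + d)))
-32*E(2) = -8/(-7 + 2) = -8/(-5) = -8*(-1)/5 = -32*(-1/20) = 8/5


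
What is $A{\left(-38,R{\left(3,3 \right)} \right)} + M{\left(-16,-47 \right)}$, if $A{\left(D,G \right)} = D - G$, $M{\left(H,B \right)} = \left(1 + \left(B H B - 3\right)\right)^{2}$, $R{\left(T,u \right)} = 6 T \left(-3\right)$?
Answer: $1249339732$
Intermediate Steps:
$R{\left(T,u \right)} = - 18 T$
$M{\left(H,B \right)} = \left(-2 + H B^{2}\right)^{2}$ ($M{\left(H,B \right)} = \left(1 + \left(H B^{2} - 3\right)\right)^{2} = \left(1 + \left(-3 + H B^{2}\right)\right)^{2} = \left(-2 + H B^{2}\right)^{2}$)
$A{\left(-38,R{\left(3,3 \right)} \right)} + M{\left(-16,-47 \right)} = \left(-38 - \left(-18\right) 3\right) + \left(-2 - 16 \left(-47\right)^{2}\right)^{2} = \left(-38 - -54\right) + \left(-2 - 35344\right)^{2} = \left(-38 + 54\right) + \left(-2 - 35344\right)^{2} = 16 + \left(-35346\right)^{2} = 16 + 1249339716 = 1249339732$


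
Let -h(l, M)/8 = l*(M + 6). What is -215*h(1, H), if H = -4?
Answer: 3440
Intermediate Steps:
h(l, M) = -8*l*(6 + M) (h(l, M) = -8*l*(M + 6) = -8*l*(6 + M))
-215*h(1, H) = -(-1720)*(6 - 4) = -(-1720)*2 = -215*(-16) = 3440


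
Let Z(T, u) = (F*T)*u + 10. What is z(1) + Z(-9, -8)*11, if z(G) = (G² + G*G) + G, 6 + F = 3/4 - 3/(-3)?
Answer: -3253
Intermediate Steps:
F = -17/4 (F = -6 + (3/4 - 3/(-3)) = -6 + (3*(¼) - 3*(-⅓)) = -6 + (¾ + 1) = -6 + 7/4 = -17/4 ≈ -4.2500)
z(G) = G + 2*G² (z(G) = (G² + G²) + G = 2*G² + G = G + 2*G²)
Z(T, u) = 10 - 17*T*u/4 (Z(T, u) = (-17*T/4)*u + 10 = -17*T*u/4 + 10 = 10 - 17*T*u/4)
z(1) + Z(-9, -8)*11 = 1*(1 + 2*1) + (10 - 17/4*(-9)*(-8))*11 = 1*(1 + 2) + (10 - 306)*11 = 1*3 - 296*11 = 3 - 3256 = -3253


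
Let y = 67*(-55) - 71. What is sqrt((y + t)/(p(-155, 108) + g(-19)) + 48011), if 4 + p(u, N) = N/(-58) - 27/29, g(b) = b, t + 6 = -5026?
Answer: sqrt(1690810990)/187 ≈ 219.89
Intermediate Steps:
t = -5032 (t = -6 - 5026 = -5032)
p(u, N) = -143/29 - N/58 (p(u, N) = -4 + (N/(-58) - 27/29) = -4 + (N*(-1/58) - 27*1/29) = -4 + (-N/58 - 27/29) = -4 + (-27/29 - N/58) = -143/29 - N/58)
y = -3756 (y = -3685 - 71 = -3756)
sqrt((y + t)/(p(-155, 108) + g(-19)) + 48011) = sqrt((-3756 - 5032)/((-143/29 - 1/58*108) - 19) + 48011) = sqrt(-8788/((-143/29 - 54/29) - 19) + 48011) = sqrt(-8788/(-197/29 - 19) + 48011) = sqrt(-8788/(-748/29) + 48011) = sqrt(-8788*(-29/748) + 48011) = sqrt(63713/187 + 48011) = sqrt(9041770/187) = sqrt(1690810990)/187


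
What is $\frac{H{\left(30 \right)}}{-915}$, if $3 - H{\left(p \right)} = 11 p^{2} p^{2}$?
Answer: $\frac{2969999}{305} \approx 9737.7$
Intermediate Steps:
$H{\left(p \right)} = 3 - 11 p^{4}$ ($H{\left(p \right)} = 3 - 11 p^{2} p^{2} = 3 - 11 p^{4}$)
$\frac{H{\left(30 \right)}}{-915} = \frac{3 - 11 \cdot 30^{4}}{-915} = \left(3 - 8910000\right) \left(- \frac{1}{915}\right) = \left(-8909997\right) \left(- \frac{1}{915}\right) = \frac{2969999}{305}$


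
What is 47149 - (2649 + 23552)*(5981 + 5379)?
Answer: -297596211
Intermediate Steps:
47149 - (2649 + 23552)*(5981 + 5379) = 47149 - 26201*11360 = 47149 - 1*297643360 = 47149 - 297643360 = -297596211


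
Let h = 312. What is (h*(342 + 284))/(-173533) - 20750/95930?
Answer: -2233708991/1664702069 ≈ -1.3418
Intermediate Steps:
(h*(342 + 284))/(-173533) - 20750/95930 = (312*(342 + 284))/(-173533) - 20750/95930 = (312*626)*(-1/173533) - 20750*1/95930 = 195312*(-1/173533) - 2075/9593 = -195312/173533 - 2075/9593 = -2233708991/1664702069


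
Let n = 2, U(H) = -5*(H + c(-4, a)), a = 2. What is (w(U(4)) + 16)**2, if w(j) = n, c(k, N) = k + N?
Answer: 324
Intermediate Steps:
c(k, N) = N + k
U(H) = 10 - 5*H (U(H) = -5*(H + (2 - 4)) = -5*(H - 2) = -5*(-2 + H) = 10 - 5*H)
w(j) = 2
(w(U(4)) + 16)**2 = (2 + 16)**2 = 18**2 = 324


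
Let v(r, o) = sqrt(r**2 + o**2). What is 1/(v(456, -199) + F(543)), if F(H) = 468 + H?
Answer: 1011/774584 - sqrt(247537)/774584 ≈ 0.00066290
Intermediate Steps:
v(r, o) = sqrt(o**2 + r**2)
1/(v(456, -199) + F(543)) = 1/(sqrt((-199)**2 + 456**2) + (468 + 543)) = 1/(sqrt(39601 + 207936) + 1011) = 1/(sqrt(247537) + 1011) = 1/(1011 + sqrt(247537))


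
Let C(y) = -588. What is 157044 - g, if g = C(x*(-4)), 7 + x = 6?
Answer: 157632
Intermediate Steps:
x = -1 (x = -7 + 6 = -1)
g = -588
157044 - g = 157044 - 1*(-588) = 157044 + 588 = 157632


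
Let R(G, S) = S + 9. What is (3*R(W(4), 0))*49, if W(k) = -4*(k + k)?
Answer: 1323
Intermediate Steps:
W(k) = -8*k
R(G, S) = 9 + S
(3*R(W(4), 0))*49 = (3*(9 + 0))*49 = (3*9)*49 = 27*49 = 1323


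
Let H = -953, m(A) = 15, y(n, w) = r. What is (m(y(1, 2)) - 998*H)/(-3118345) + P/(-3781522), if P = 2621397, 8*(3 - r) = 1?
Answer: -11771059835863/11792090221090 ≈ -0.99822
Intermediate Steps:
r = 23/8 (r = 3 - ⅛*1 = 3 - ⅛ = 23/8 ≈ 2.8750)
y(n, w) = 23/8
(m(y(1, 2)) - 998*H)/(-3118345) + P/(-3781522) = (15 - 998*(-953))/(-3118345) + 2621397/(-3781522) = (15 + 951094)*(-1/3118345) + 2621397*(-1/3781522) = 951109*(-1/3118345) - 2621397/3781522 = -951109/3118345 - 2621397/3781522 = -11771059835863/11792090221090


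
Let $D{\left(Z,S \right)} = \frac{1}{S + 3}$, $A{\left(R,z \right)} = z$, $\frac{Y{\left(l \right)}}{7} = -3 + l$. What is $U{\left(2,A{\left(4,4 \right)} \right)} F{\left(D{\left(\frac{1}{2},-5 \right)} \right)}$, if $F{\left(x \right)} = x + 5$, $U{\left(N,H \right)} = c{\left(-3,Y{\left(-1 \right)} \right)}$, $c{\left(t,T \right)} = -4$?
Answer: $-18$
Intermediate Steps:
$Y{\left(l \right)} = -21 + 7 l$ ($Y{\left(l \right)} = 7 \left(-3 + l\right) = -21 + 7 l$)
$U{\left(N,H \right)} = -4$
$D{\left(Z,S \right)} = \frac{1}{3 + S}$
$F{\left(x \right)} = 5 + x$
$U{\left(2,A{\left(4,4 \right)} \right)} F{\left(D{\left(\frac{1}{2},-5 \right)} \right)} = - 4 \left(5 + \frac{1}{3 - 5}\right) = - 4 \left(5 + \frac{1}{-2}\right) = - 4 \left(5 - \frac{1}{2}\right) = \left(-4\right) \frac{9}{2} = -18$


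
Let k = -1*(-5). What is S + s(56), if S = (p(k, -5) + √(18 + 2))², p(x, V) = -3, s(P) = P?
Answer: 85 - 12*√5 ≈ 58.167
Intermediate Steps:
k = 5
S = (-3 + 2*√5)² (S = (-3 + √(18 + 2))² = (-3 + √20)² = (-3 + 2*√5)² ≈ 2.1672)
S + s(56) = (29 - 12*√5) + 56 = 85 - 12*√5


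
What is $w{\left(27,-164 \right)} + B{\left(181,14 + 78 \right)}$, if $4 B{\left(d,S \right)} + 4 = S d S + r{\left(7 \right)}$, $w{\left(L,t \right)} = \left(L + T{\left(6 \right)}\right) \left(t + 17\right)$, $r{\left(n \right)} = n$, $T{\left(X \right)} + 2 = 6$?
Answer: $\frac{1513759}{4} \approx 3.7844 \cdot 10^{5}$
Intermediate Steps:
$T{\left(X \right)} = 4$ ($T{\left(X \right)} = -2 + 6 = 4$)
$w{\left(L,t \right)} = \left(4 + L\right) \left(17 + t\right)$ ($w{\left(L,t \right)} = \left(L + 4\right) \left(t + 17\right) = \left(4 + L\right) \left(17 + t\right)$)
$B{\left(d,S \right)} = \frac{3}{4} + \frac{d S^{2}}{4}$ ($B{\left(d,S \right)} = -1 + \frac{S d S + 7}{4} = -1 + \frac{d S^{2} + 7}{4} = -1 + \frac{7 + d S^{2}}{4} = -1 + \left(\frac{7}{4} + \frac{d S^{2}}{4}\right) = \frac{3}{4} + \frac{d S^{2}}{4}$)
$w{\left(27,-164 \right)} + B{\left(181,14 + 78 \right)} = \left(68 + 4 \left(-164\right) + 17 \cdot 27 + 27 \left(-164\right)\right) + \left(\frac{3}{4} + \frac{1}{4} \cdot 181 \left(14 + 78\right)^{2}\right) = \left(68 - 656 + 459 - 4428\right) + \left(\frac{3}{4} + \frac{1}{4} \cdot 181 \cdot 92^{2}\right) = -4557 + \left(\frac{3}{4} + \frac{1}{4} \cdot 181 \cdot 8464\right) = -4557 + \left(\frac{3}{4} + 382996\right) = -4557 + \frac{1531987}{4} = \frac{1513759}{4}$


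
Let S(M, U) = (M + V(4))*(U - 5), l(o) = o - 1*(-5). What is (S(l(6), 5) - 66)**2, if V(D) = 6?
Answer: 4356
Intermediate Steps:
l(o) = 5 + o (l(o) = o + 5 = 5 + o)
S(M, U) = (-5 + U)*(6 + M) (S(M, U) = (M + 6)*(U - 5) = (6 + M)*(-5 + U) = (-5 + U)*(6 + M))
(S(l(6), 5) - 66)**2 = ((-30 - 5*(5 + 6) + 6*5 + (5 + 6)*5) - 66)**2 = ((-30 - 5*11 + 30 + 11*5) - 66)**2 = ((-30 - 55 + 30 + 55) - 66)**2 = (0 - 66)**2 = (-66)**2 = 4356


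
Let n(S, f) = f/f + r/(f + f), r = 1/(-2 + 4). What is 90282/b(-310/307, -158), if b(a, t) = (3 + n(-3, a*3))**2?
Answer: 1249358428800/212372329 ≈ 5882.9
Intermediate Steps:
r = 1/2 ≈ 0.50000
n(S, f) = 1 + 1/(4*f) (n(S, f) = f/f + 1/(2*(f + f)) = 1 + 1/(2*((2*f))) = 1 + (1/(2*f))/2 = 1 + 1/(4*f))
b(a, t) = (3 + (1/4 + 3*a)/(3*a))**2 (b(a, t) = (3 + (1/4 + a*3)/((a*3)))**2 = (3 + (1/4 + 3*a)/((3*a)))**2 = (3 + (1/(3*a))*(1/4 + 3*a))**2 = (3 + (1/4 + 3*a)/(3*a))**2)
90282/b(-310/307, -158) = 90282/(((1 + 48*(-310/307))**2/(144*(-310/307)**2))) = 90282/(((1/144)*(94249/96100)*(1 - 14880/307)**2)) = 90282/(((1/144)*(94249/96100)*(-14573/307)**2)) = 90282/(((1/144)*(94249/96100)*(212372329/94249))) = 90282/(212372329/13838400) = 90282*(13838400/212372329) = 1249358428800/212372329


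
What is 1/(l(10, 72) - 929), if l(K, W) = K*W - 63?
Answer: -1/272 ≈ -0.0036765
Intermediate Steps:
l(K, W) = -63 + K*W
1/(l(10, 72) - 929) = 1/((-63 + 10*72) - 929) = 1/((-63 + 720) - 929) = 1/(657 - 929) = 1/(-272) = -1/272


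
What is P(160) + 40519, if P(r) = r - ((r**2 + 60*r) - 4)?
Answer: 5483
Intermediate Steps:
P(r) = 4 - r**2 - 59*r (P(r) = r - (-4 + r**2 + 60*r) = r + (4 - r**2 - 60*r) = 4 - r**2 - 59*r)
P(160) + 40519 = (4 - 1*160**2 - 59*160) + 40519 = (4 - 1*25600 - 9440) + 40519 = (4 - 25600 - 9440) + 40519 = -35036 + 40519 = 5483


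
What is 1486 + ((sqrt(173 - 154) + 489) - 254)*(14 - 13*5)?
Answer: -10499 - 51*sqrt(19) ≈ -10721.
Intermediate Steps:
1486 + ((sqrt(173 - 154) + 489) - 254)*(14 - 13*5) = 1486 + ((sqrt(19) + 489) - 254)*(14 - 65) = 1486 + ((489 + sqrt(19)) - 254)*(-51) = 1486 + (235 + sqrt(19))*(-51) = 1486 + (-11985 - 51*sqrt(19)) = -10499 - 51*sqrt(19)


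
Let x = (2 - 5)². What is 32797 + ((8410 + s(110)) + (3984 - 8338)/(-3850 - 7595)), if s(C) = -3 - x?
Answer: 67354447/1635 ≈ 41195.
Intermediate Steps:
x = 9 (x = (-3)² = 9)
s(C) = -12 (s(C) = -3 - 1*9 = -3 - 9 = -12)
32797 + ((8410 + s(110)) + (3984 - 8338)/(-3850 - 7595)) = 32797 + ((8410 - 12) + (3984 - 8338)/(-3850 - 7595)) = 32797 + (8398 - 4354/(-11445)) = 32797 + (8398 - 4354*(-1/11445)) = 32797 + (8398 + 622/1635) = 32797 + 13731352/1635 = 67354447/1635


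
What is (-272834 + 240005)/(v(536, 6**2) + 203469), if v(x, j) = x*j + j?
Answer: -10943/74267 ≈ -0.14735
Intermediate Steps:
v(x, j) = j + j*x (v(x, j) = j*x + j = j + j*x)
(-272834 + 240005)/(v(536, 6**2) + 203469) = (-272834 + 240005)/(6**2*(1 + 536) + 203469) = -32829/(36*537 + 203469) = -32829/(19332 + 203469) = -32829/222801 = -32829*1/222801 = -10943/74267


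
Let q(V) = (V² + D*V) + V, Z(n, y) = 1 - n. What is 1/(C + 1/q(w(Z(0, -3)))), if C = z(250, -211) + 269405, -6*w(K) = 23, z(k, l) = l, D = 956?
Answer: 131537/35408971142 ≈ 3.7148e-6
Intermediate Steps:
w(K) = -23/6 (w(K) = -⅙*23 = -23/6)
q(V) = V² + 957*V (q(V) = (V² + 956*V) + V = V² + 957*V)
C = 269194 (C = -211 + 269405 = 269194)
1/(C + 1/q(w(Z(0, -3)))) = 1/(269194 + 1/(-23*(957 - 23/6)/6)) = 1/(269194 + 1/(-23/6*5719/6)) = 1/(269194 + 1/(-131537/36)) = 1/(269194 - 36/131537) = 1/(35408971142/131537) = 131537/35408971142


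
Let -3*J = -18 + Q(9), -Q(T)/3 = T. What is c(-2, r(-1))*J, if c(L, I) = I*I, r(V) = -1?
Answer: 15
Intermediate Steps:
Q(T) = -3*T
c(L, I) = I²
J = 15 (J = -(-18 - 3*9)/3 = -(-18 - 27)/3 = -⅓*(-45) = 15)
c(-2, r(-1))*J = (-1)²*15 = 1*15 = 15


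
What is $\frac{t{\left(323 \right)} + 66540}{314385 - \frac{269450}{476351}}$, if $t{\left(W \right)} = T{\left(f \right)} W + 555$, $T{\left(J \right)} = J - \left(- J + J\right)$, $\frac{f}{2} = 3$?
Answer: $\frac{32883938583}{149757339685} \approx 0.21958$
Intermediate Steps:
$f = 6$ ($f = 2 \cdot 3 = 6$)
$T{\left(J \right)} = J$ ($T{\left(J \right)} = J - 0 = J + 0 = J$)
$t{\left(W \right)} = 555 + 6 W$ ($t{\left(W \right)} = 6 W + 555 = 555 + 6 W$)
$\frac{t{\left(323 \right)} + 66540}{314385 - \frac{269450}{476351}} = \frac{\left(555 + 6 \cdot 323\right) + 66540}{314385 - \frac{269450}{476351}} = \frac{\left(555 + 1938\right) + 66540}{314385 - \frac{269450}{476351}} = \frac{2493 + 66540}{314385 - \frac{269450}{476351}} = \frac{69033}{\frac{149757339685}{476351}} = 69033 \cdot \frac{476351}{149757339685} = \frac{32883938583}{149757339685}$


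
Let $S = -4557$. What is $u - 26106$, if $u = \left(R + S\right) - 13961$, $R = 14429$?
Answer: $-30195$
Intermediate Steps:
$u = -4089$ ($u = \left(14429 - 4557\right) - 13961 = 9872 - 13961 = -4089$)
$u - 26106 = -4089 - 26106 = -30195$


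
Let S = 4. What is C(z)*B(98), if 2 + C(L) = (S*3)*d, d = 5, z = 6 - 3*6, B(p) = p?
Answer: 5684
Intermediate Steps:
z = -12 (z = 6 - 18 = -12)
C(L) = 58 (C(L) = -2 + (4*3)*5 = -2 + 12*5 = -2 + 60 = 58)
C(z)*B(98) = 58*98 = 5684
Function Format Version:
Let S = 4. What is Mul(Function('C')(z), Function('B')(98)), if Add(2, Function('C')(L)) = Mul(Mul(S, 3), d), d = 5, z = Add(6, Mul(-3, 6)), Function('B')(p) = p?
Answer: 5684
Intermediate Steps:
z = -12 (z = Add(6, -18) = -12)
Function('C')(L) = 58 (Function('C')(L) = Add(-2, Mul(Mul(4, 3), 5)) = Add(-2, Mul(12, 5)) = Add(-2, 60) = 58)
Mul(Function('C')(z), Function('B')(98)) = Mul(58, 98) = 5684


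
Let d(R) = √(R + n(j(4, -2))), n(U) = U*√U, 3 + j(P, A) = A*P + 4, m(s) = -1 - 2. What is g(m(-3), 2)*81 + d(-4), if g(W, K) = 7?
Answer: 567 + √(-4 - 7*I*√7) ≈ 569.73 - 3.3873*I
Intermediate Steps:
m(s) = -3
j(P, A) = 1 + A*P (j(P, A) = -3 + (A*P + 4) = -3 + (4 + A*P) = 1 + A*P)
n(U) = U^(3/2)
d(R) = √(R - 7*I*√7) (d(R) = √(R + (1 - 2*4)^(3/2)) = √(R + (1 - 8)^(3/2)) = √(R + (-7)^(3/2)) = √(R - 7*I*√7))
g(m(-3), 2)*81 + d(-4) = 7*81 + √(-4 - 7*I*√7) = 567 + √(-4 - 7*I*√7)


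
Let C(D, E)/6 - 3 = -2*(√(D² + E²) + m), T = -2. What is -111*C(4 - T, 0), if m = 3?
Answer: 9990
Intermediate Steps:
C(D, E) = -18 - 12*√(D² + E²) (C(D, E) = 18 + 6*(-2*(√(D² + E²) + 3)) = 18 + 6*(-2*(3 + √(D² + E²))) = 18 + 6*(-6 - 2*√(D² + E²)) = 18 + (-36 - 12*√(D² + E²)) = -18 - 12*√(D² + E²))
-111*C(4 - T, 0) = -111*(-18 - 12*√((4 - 1*(-2))² + 0²)) = -111*(-18 - 12*√((4 + 2)² + 0)) = -111*(-18 - 12*√(6² + 0)) = -111*(-18 - 12*√(36 + 0)) = -111*(-18 - 12*√36) = -111*(-18 - 12*6) = -111*(-18 - 72) = -111*(-90) = 9990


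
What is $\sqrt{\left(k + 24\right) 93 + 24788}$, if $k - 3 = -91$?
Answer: $2 \sqrt{4709} \approx 137.24$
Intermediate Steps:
$k = -88$ ($k = 3 - 91 = -88$)
$\sqrt{\left(k + 24\right) 93 + 24788} = \sqrt{\left(-88 + 24\right) 93 + 24788} = \sqrt{\left(-64\right) 93 + 24788} = \sqrt{-5952 + 24788} = \sqrt{18836} = 2 \sqrt{4709}$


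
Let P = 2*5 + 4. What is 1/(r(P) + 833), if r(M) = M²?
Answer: 1/1029 ≈ 0.00097182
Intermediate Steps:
P = 14 (P = 10 + 4 = 14)
1/(r(P) + 833) = 1/(14² + 833) = 1/(196 + 833) = 1/1029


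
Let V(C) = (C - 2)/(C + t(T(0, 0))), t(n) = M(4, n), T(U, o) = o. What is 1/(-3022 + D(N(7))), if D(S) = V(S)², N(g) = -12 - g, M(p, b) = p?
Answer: -25/75501 ≈ -0.00033112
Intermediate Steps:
t(n) = 4
V(C) = (-2 + C)/(4 + C) (V(C) = (C - 2)/(C + 4) = (-2 + C)/(4 + C))
D(S) = (-2 + S)²/(4 + S)² (D(S) = ((-2 + S)/(4 + S))² = (-2 + S)²/(4 + S)²)
1/(-3022 + D(N(7))) = 1/(-3022 + (-2 + (-12 - 1*7))²/(4 + (-12 - 1*7))²) = 1/(-3022 + (-2 + (-12 - 7))²/(4 + (-12 - 7))²) = 1/(-3022 + (-2 - 19)²/(4 - 19)²) = 1/(-3022 + (-21)²/(-15)²) = 1/(-3022 + 441*(1/225)) = 1/(-3022 + 49/25) = 1/(-75501/25) = -25/75501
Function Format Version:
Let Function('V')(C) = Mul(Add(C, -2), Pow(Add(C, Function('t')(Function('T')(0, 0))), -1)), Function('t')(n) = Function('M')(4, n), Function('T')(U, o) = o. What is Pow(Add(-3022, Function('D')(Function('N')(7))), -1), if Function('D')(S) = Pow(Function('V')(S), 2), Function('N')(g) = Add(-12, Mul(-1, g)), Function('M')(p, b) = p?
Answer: Rational(-25, 75501) ≈ -0.00033112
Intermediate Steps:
Function('t')(n) = 4
Function('V')(C) = Mul(Pow(Add(4, C), -1), Add(-2, C)) (Function('V')(C) = Mul(Add(C, -2), Pow(Add(C, 4), -1)) = Mul(Add(-2, C), Pow(Add(4, C), -1)) = Mul(Pow(Add(4, C), -1), Add(-2, C)))
Function('D')(S) = Mul(Pow(Add(-2, S), 2), Pow(Add(4, S), -2)) (Function('D')(S) = Pow(Mul(Pow(Add(4, S), -1), Add(-2, S)), 2) = Mul(Pow(Add(-2, S), 2), Pow(Add(4, S), -2)))
Pow(Add(-3022, Function('D')(Function('N')(7))), -1) = Pow(Add(-3022, Mul(Pow(Add(-2, Add(-12, Mul(-1, 7))), 2), Pow(Add(4, Add(-12, Mul(-1, 7))), -2))), -1) = Pow(Add(-3022, Mul(Pow(Add(-2, Add(-12, -7)), 2), Pow(Add(4, Add(-12, -7)), -2))), -1) = Pow(Add(-3022, Mul(Pow(Add(-2, -19), 2), Pow(Add(4, -19), -2))), -1) = Pow(Add(-3022, Mul(Pow(-21, 2), Pow(-15, -2))), -1) = Pow(Add(-3022, Mul(441, Rational(1, 225))), -1) = Pow(Add(-3022, Rational(49, 25)), -1) = Pow(Rational(-75501, 25), -1) = Rational(-25, 75501)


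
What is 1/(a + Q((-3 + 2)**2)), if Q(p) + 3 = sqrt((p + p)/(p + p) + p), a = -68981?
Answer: -34492/2379396127 - sqrt(2)/4758792254 ≈ -1.4496e-5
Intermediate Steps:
Q(p) = -3 + sqrt(1 + p) (Q(p) = -3 + sqrt((p + p)/(p + p) + p) = -3 + sqrt((2*p)/((2*p)) + p) = -3 + sqrt((2*p)*(1/(2*p)) + p) = -3 + sqrt(1 + p))
1/(a + Q((-3 + 2)**2)) = 1/(-68981 + (-3 + sqrt(1 + (-3 + 2)**2))) = 1/(-68981 + (-3 + sqrt(1 + (-1)**2))) = 1/(-68981 + (-3 + sqrt(1 + 1))) = 1/(-68981 + (-3 + sqrt(2))) = 1/(-68984 + sqrt(2))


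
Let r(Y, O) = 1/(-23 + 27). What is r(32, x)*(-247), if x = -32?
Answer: -247/4 ≈ -61.750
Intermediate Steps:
r(Y, O) = ¼ (r(Y, O) = 1/4 = ¼)
r(32, x)*(-247) = (¼)*(-247) = -247/4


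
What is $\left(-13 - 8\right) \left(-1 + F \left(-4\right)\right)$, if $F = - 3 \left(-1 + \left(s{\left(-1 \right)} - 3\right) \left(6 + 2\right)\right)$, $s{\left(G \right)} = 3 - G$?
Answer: $-1743$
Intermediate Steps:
$F = -21$ ($F = - 3 \left(-1 + \left(\left(3 - -1\right) - 3\right) \left(6 + 2\right)\right) = - 3 \left(-1 + \left(\left(3 + 1\right) - 3\right) 8\right) = - 3 \left(-1 + \left(4 - 3\right) 8\right) = - 3 \left(-1 + 1 \cdot 8\right) = - 3 \left(-1 + 8\right) = \left(-3\right) 7 = -21$)
$\left(-13 - 8\right) \left(-1 + F \left(-4\right)\right) = \left(-13 - 8\right) \left(-1 - -84\right) = - 21 \left(-1 + 84\right) = \left(-21\right) 83 = -1743$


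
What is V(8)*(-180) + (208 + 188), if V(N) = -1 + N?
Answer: -864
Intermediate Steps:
V(8)*(-180) + (208 + 188) = (-1 + 8)*(-180) + (208 + 188) = 7*(-180) + 396 = -1260 + 396 = -864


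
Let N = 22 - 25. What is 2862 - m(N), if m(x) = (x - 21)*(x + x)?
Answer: 2718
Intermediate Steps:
N = -3
m(x) = 2*x*(-21 + x) (m(x) = (-21 + x)*(2*x) = 2*x*(-21 + x))
2862 - m(N) = 2862 - 2*(-3)*(-21 - 3) = 2862 - 2*(-3)*(-24) = 2862 - 1*144 = 2862 - 144 = 2718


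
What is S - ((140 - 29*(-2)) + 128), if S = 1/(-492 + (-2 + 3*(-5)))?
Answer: -165935/509 ≈ -326.00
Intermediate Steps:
S = -1/509 (S = 1/(-492 + (-2 - 15)) = 1/(-492 - 17) = 1/(-509) = -1/509 ≈ -0.0019646)
S - ((140 - 29*(-2)) + 128) = -1/509 - ((140 - 29*(-2)) + 128) = -1/509 - ((140 + 58) + 128) = -1/509 - (198 + 128) = -1/509 - 1*326 = -1/509 - 326 = -165935/509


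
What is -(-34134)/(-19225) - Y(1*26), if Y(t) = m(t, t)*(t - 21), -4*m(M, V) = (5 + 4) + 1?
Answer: 412357/38450 ≈ 10.725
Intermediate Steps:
m(M, V) = -5/2 (m(M, V) = -((5 + 4) + 1)/4 = -(9 + 1)/4 = -¼*10 = -5/2)
Y(t) = 105/2 - 5*t/2 (Y(t) = -5*(t - 21)/2 = -5*(-21 + t)/2 = 105/2 - 5*t/2)
-(-34134)/(-19225) - Y(1*26) = -(-34134)/(-19225) - (105/2 - 5*26/2) = -(-34134)*(-1)/19225 - (105/2 - 5/2*26) = -1*34134/19225 - (105/2 - 65) = -34134/19225 - 1*(-25/2) = -34134/19225 + 25/2 = 412357/38450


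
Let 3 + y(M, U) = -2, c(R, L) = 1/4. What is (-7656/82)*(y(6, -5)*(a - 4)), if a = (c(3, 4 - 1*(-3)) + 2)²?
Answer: 81345/164 ≈ 496.01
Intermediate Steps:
c(R, L) = ¼
y(M, U) = -5 (y(M, U) = -3 - 2 = -5)
a = 81/16 (a = (¼ + 2)² = (9/4)² = 81/16 ≈ 5.0625)
(-7656/82)*(y(6, -5)*(a - 4)) = (-7656/82)*(-5*(81/16 - 4)) = (-7656/82)*(-5*17/16) = -87*44/41*(-85/16) = -3828/41*(-85/16) = 81345/164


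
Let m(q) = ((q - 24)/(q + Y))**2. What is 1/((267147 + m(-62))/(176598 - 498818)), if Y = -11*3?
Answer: -2908035500/2411009071 ≈ -1.2061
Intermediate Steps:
Y = -33
m(q) = (-24 + q)**2/(-33 + q)**2 (m(q) = ((q - 24)/(q - 33))**2 = ((-24 + q)/(-33 + q))**2 = (-24 + q)**2/(-33 + q)**2)
1/((267147 + m(-62))/(176598 - 498818)) = 1/((267147 + (-24 - 62)**2/(-33 - 62)**2)/(176598 - 498818)) = 1/((267147 + (-86)**2/(-95)**2)/(-322220)) = 1/((267147 + (1/9025)*7396)*(-1/322220)) = 1/((267147 + 7396/9025)*(-1/322220)) = 1/((2411009071/9025)*(-1/322220)) = 1/(-2411009071/2908035500) = -2908035500/2411009071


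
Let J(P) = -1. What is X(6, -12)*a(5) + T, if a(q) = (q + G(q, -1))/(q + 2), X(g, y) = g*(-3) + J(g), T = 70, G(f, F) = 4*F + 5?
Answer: 376/7 ≈ 53.714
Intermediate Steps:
G(f, F) = 5 + 4*F
X(g, y) = -1 - 3*g (X(g, y) = g*(-3) - 1 = -3*g - 1 = -1 - 3*g)
a(q) = (1 + q)/(2 + q) (a(q) = (q + (5 + 4*(-1)))/(q + 2) = (q + (5 - 4))/(2 + q) = (q + 1)/(2 + q) = (1 + q)/(2 + q))
X(6, -12)*a(5) + T = (-1 - 3*6)*((1 + 5)/(2 + 5)) + 70 = (-1 - 18)*(6/7) + 70 = -19*6/7 + 70 = -114/7 + 70 = 376/7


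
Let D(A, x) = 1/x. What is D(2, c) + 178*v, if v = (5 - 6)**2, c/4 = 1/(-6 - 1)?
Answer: 705/4 ≈ 176.25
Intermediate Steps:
c = -4/7 (c = 4/(-6 - 1) = 4/(-7) = 4*(-1/7) = -4/7 ≈ -0.57143)
v = 1 (v = (-1)**2 = 1)
D(A, x) = 1/x
D(2, c) + 178*v = 1/(-4/7) + 178*1 = -7/4 + 178 = 705/4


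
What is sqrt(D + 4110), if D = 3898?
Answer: 2*sqrt(2002) ≈ 89.487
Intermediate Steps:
sqrt(D + 4110) = sqrt(3898 + 4110) = sqrt(8008) = 2*sqrt(2002)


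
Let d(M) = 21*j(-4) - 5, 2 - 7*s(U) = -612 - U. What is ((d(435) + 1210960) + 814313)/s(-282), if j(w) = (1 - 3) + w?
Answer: 7087997/166 ≈ 42699.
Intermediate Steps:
j(w) = -2 + w
s(U) = 614/7 + U/7 (s(U) = 2/7 - (-612 - U)/7 = 2/7 + (612/7 + U/7) = 614/7 + U/7)
d(M) = -131 (d(M) = 21*(-2 - 4) - 5 = 21*(-6) - 5 = -126 - 5 = -131)
((d(435) + 1210960) + 814313)/s(-282) = ((-131 + 1210960) + 814313)/(614/7 + (⅐)*(-282)) = (1210829 + 814313)/(614/7 - 282/7) = 2025142/(332/7) = 2025142*(7/332) = 7087997/166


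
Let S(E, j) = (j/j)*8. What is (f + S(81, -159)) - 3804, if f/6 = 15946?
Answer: 91880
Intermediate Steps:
f = 95676 (f = 6*15946 = 95676)
S(E, j) = 8 (S(E, j) = 1*8 = 8)
(f + S(81, -159)) - 3804 = (95676 + 8) - 3804 = 95684 - 3804 = 91880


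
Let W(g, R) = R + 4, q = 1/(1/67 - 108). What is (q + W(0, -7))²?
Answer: 474019984/52345225 ≈ 9.0556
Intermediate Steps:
q = -67/7235 (q = 1/(1/67 - 108) = 1/(-7235/67) = -67/7235 ≈ -0.0092605)
W(g, R) = 4 + R
(q + W(0, -7))² = (-67/7235 + (4 - 7))² = (-67/7235 - 3)² = (-21772/7235)² = 474019984/52345225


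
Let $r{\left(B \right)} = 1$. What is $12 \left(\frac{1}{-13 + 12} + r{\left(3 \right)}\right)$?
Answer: $0$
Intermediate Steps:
$12 \left(\frac{1}{-13 + 12} + r{\left(3 \right)}\right) = 12 \left(\frac{1}{-13 + 12} + 1\right) = 12 \left(\frac{1}{-1} + 1\right) = 12 \left(-1 + 1\right) = 12 \cdot 0 = 0$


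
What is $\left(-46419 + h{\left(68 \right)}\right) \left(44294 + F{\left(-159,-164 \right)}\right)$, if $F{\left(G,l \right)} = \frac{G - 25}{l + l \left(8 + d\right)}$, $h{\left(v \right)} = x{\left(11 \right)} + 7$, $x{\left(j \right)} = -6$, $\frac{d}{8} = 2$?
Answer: $- \frac{2107441999528}{1025} \approx -2.056 \cdot 10^{9}$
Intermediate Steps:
$d = 16$ ($d = 8 \cdot 2 = 16$)
$h{\left(v \right)} = 1$ ($h{\left(v \right)} = -6 + 7 = 1$)
$F{\left(G,l \right)} = \frac{-25 + G}{25 l}$ ($F{\left(G,l \right)} = \frac{G - 25}{l + l \left(8 + 16\right)} = \frac{-25 + G}{l + l 24} = \frac{-25 + G}{l + 24 l} = \frac{-25 + G}{25 l}$)
$\left(-46419 + h{\left(68 \right)}\right) \left(44294 + F{\left(-159,-164 \right)}\right) = \left(-46419 + 1\right) \left(44294 + \frac{-25 - 159}{25 \left(-164\right)}\right) = - 46418 \left(44294 + \frac{1}{25} \left(- \frac{1}{164}\right) \left(-184\right)\right) = - 46418 \left(44294 + \frac{46}{1025}\right) = \left(-46418\right) \frac{45401396}{1025} = - \frac{2107441999528}{1025}$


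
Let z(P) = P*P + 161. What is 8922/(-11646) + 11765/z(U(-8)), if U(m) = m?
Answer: 1500086/29115 ≈ 51.523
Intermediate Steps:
z(P) = 161 + P**2 (z(P) = P**2 + 161 = 161 + P**2)
8922/(-11646) + 11765/z(U(-8)) = 8922/(-11646) + 11765/(161 + (-8)**2) = 8922*(-1/11646) + 11765/(161 + 64) = -1487/1941 + 11765/225 = -1487/1941 + 11765*(1/225) = -1487/1941 + 2353/45 = 1500086/29115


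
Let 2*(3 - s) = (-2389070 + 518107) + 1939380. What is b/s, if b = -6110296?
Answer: 12220592/68411 ≈ 178.63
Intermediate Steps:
s = -68411/2 (s = 3 - ((-2389070 + 518107) + 1939380)/2 = 3 - (-1870963 + 1939380)/2 = 3 - ½*68417 = 3 - 68417/2 = -68411/2 ≈ -34206.)
b/s = -6110296/(-68411/2) = -6110296*(-2/68411) = 12220592/68411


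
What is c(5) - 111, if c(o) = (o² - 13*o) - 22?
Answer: -173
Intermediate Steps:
c(o) = -22 + o² - 13*o
c(5) - 111 = (-22 + 5² - 13*5) - 111 = (-22 + 25 - 65) - 111 = -62 - 111 = -173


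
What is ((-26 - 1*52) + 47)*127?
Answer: -3937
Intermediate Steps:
((-26 - 1*52) + 47)*127 = ((-26 - 52) + 47)*127 = (-78 + 47)*127 = -31*127 = -3937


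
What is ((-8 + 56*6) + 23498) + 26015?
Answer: 49841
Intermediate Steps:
((-8 + 56*6) + 23498) + 26015 = ((-8 + 336) + 23498) + 26015 = (328 + 23498) + 26015 = 23826 + 26015 = 49841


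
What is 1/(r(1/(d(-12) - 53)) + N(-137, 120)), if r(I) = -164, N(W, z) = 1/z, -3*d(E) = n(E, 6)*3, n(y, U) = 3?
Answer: -120/19679 ≈ -0.0060979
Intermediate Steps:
d(E) = -3
1/(r(1/(d(-12) - 53)) + N(-137, 120)) = 1/(-164 + 1/120) = 1/(-19679/120) = -120/19679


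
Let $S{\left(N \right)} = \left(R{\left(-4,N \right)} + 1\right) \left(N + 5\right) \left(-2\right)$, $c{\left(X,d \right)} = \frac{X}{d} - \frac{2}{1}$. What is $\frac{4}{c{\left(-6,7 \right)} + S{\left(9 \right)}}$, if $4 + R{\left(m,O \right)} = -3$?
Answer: $\frac{7}{289} \approx 0.024221$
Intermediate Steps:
$R{\left(m,O \right)} = -7$ ($R{\left(m,O \right)} = -4 - 3 = -7$)
$c{\left(X,d \right)} = -2 + \frac{X}{d}$ ($c{\left(X,d \right)} = \frac{X}{d} - 2 = -2 + \frac{X}{d}$)
$S{\left(N \right)} = 60 + 12 N$ ($S{\left(N \right)} = \left(-7 + 1\right) \left(N + 5\right) \left(-2\right) = - 6 \left(5 + N\right) \left(-2\right) = \left(-30 - 6 N\right) \left(-2\right) = 60 + 12 N$)
$\frac{4}{c{\left(-6,7 \right)} + S{\left(9 \right)}} = \frac{4}{\left(-2 - \frac{6}{7}\right) + \left(60 + 12 \cdot 9\right)} = \frac{4}{\left(-2 - \frac{6}{7}\right) + \left(60 + 108\right)} = \frac{4}{\left(-2 - \frac{6}{7}\right) + 168} = \frac{4}{- \frac{20}{7} + 168} = \frac{4}{\frac{1156}{7}} = 4 \cdot \frac{7}{1156} = \frac{7}{289}$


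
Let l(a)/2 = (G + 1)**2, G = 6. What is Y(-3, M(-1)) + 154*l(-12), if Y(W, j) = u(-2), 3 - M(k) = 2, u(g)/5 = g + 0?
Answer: 15082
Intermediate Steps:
u(g) = 5*g (u(g) = 5*(g + 0) = 5*g)
M(k) = 1 (M(k) = 3 - 1*2 = 3 - 2 = 1)
l(a) = 98 (l(a) = 2*(6 + 1)**2 = 2*7**2 = 2*49 = 98)
Y(W, j) = -10 (Y(W, j) = 5*(-2) = -10)
Y(-3, M(-1)) + 154*l(-12) = -10 + 154*98 = -10 + 15092 = 15082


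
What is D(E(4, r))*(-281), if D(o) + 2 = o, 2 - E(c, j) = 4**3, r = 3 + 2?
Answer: 17984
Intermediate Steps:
r = 5
E(c, j) = -62 (E(c, j) = 2 - 1*4**3 = 2 - 1*64 = 2 - 64 = -62)
D(o) = -2 + o
D(E(4, r))*(-281) = (-2 - 62)*(-281) = -64*(-281) = 17984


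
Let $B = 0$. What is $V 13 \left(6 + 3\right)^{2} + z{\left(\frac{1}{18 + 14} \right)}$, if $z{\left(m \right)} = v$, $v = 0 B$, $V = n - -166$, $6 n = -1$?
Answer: $\frac{349245}{2} \approx 1.7462 \cdot 10^{5}$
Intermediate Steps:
$n = - \frac{1}{6}$ ($n = \frac{1}{6} \left(-1\right) = - \frac{1}{6} \approx -0.16667$)
$V = \frac{995}{6}$ ($V = - \frac{1}{6} - -166 = - \frac{1}{6} + 166 = \frac{995}{6} \approx 165.83$)
$v = 0$ ($v = 0 \cdot 0 = 0$)
$z{\left(m \right)} = 0$
$V 13 \left(6 + 3\right)^{2} + z{\left(\frac{1}{18 + 14} \right)} = \frac{995 \cdot 13 \left(6 + 3\right)^{2}}{6} + 0 = \frac{995 \cdot 13 \cdot 9^{2}}{6} + 0 = \frac{995 \cdot 13 \cdot 81}{6} + 0 = \frac{995}{6} \cdot 1053 + 0 = \frac{349245}{2} + 0 = \frac{349245}{2}$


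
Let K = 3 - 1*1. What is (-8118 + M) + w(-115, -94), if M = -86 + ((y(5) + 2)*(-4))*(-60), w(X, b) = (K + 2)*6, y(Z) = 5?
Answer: -6500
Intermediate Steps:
K = 2 (K = 3 - 1 = 2)
w(X, b) = 24 (w(X, b) = (2 + 2)*6 = 4*6 = 24)
M = 1594 (M = -86 + ((5 + 2)*(-4))*(-60) = -86 + (7*(-4))*(-60) = -86 - 28*(-60) = -86 + 1680 = 1594)
(-8118 + M) + w(-115, -94) = (-8118 + 1594) + 24 = -6524 + 24 = -6500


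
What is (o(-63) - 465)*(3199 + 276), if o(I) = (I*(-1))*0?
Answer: -1615875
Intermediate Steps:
o(I) = 0 (o(I) = -I*0 = 0)
(o(-63) - 465)*(3199 + 276) = (0 - 465)*(3199 + 276) = -465*3475 = -1615875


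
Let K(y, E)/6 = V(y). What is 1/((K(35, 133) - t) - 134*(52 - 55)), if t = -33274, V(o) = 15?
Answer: 1/33766 ≈ 2.9616e-5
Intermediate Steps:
K(y, E) = 90 (K(y, E) = 6*15 = 90)
1/((K(35, 133) - t) - 134*(52 - 55)) = 1/((90 - 1*(-33274)) - 134*(52 - 55)) = 1/((90 + 33274) - 134*(-3)) = 1/(33364 + 402) = 1/33766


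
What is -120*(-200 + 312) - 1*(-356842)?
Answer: 343402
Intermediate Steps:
-120*(-200 + 312) - 1*(-356842) = -120*112 + 356842 = -13440 + 356842 = 343402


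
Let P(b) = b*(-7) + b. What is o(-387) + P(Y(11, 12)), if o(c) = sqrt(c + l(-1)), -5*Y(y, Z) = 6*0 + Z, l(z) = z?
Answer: 72/5 + 2*I*sqrt(97) ≈ 14.4 + 19.698*I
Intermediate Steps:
Y(y, Z) = -Z/5 (Y(y, Z) = -(6*0 + Z)/5 = -(0 + Z)/5 = -Z/5)
P(b) = -6*b (P(b) = -7*b + b = -6*b)
o(c) = sqrt(-1 + c) (o(c) = sqrt(c - 1) = sqrt(-1 + c))
o(-387) + P(Y(11, 12)) = sqrt(-1 - 387) - (-6)*12/5 = sqrt(-388) - 6*(-12/5) = 2*I*sqrt(97) + 72/5 = 72/5 + 2*I*sqrt(97)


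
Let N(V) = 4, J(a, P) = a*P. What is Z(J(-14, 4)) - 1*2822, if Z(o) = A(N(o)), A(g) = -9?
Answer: -2831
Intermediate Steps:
J(a, P) = P*a
Z(o) = -9
Z(J(-14, 4)) - 1*2822 = -9 - 1*2822 = -9 - 2822 = -2831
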